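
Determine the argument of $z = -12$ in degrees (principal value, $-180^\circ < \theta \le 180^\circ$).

b = 0 and a < 0, so z lies on the negative real axis: θ = 180°


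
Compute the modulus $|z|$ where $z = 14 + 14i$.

|z| = sqrt(a^2 + b^2) = sqrt(14^2 + 14^2) = sqrt(392) = sqrt(392)


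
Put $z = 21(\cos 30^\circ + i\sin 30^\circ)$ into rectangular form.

a = r cos θ = 21 * sqrt(3)/2 = 21*sqrt(3)/2
b = r sin θ = 21 * 1/2 = 21/2
z = 21*sqrt(3)/2 + (21/2)i


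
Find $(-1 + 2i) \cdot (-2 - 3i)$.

(a1*a2 - b1*b2) + (a1*b2 + b1*a2)i
= (2 - (-6)) + (3 + (-4))i
= 8 - i


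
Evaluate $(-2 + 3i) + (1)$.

(-2 + 1) + (3 + 0)i = -1 + 3i


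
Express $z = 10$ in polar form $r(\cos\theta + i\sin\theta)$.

r = |z| = sqrt(a^2 + b^2) = sqrt((10)^2 + (0)^2) = sqrt(100 + 0) = sqrt(100) = 10
b = 0 and a > 0, so z lies on the positive real axis: θ = 0°
z = 10(cos 0° + i sin 0°)


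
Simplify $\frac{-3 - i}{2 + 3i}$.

Multiply numerator and denominator by conjugate (2 - 3i):
= (-3 - i)(2 - 3i) / (2^2 + 3^2)
= (-9 + 7i) / 13
= -9/13 + (7/13)i


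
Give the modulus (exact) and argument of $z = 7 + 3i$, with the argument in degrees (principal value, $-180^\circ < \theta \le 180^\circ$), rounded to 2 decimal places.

|z| = sqrt(7^2 + 3^2) = sqrt(58)
arg(z) = arctan(b/a) = arctan(3/7) (quadrant-adjusted) = 23.20°


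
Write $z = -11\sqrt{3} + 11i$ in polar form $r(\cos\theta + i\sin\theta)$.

r = |z| = sqrt(a^2 + b^2) = sqrt((-11*sqrt(3))^2 + (11)^2) = sqrt(363 + 121) = sqrt(484) = 22
θ = arctan(b/a) = arctan(11/-19.0526) (quadrant-adjusted) = 150°
z = 22(cos 150° + i sin 150°)


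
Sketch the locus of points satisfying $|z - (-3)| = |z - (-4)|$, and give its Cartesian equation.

|z - z1| = |z - z2| means z is equidistant from z1 and z2,
i.e. the perpendicular bisector of the segment from (-3, 0) to (-4, 0) (midpoint (-7/2, 0)).
With z = x + yi, square both sides:
(x - (-3))^2 + (y - 0)^2 = (x - (-4))^2 + (y - 0)^2
The x^2 and y^2 terms cancel: -2x + 0y = 16 - 9 = 7
Simplify: x = -7/2
Locus: Perpendicular bisector of the segment from (-3, 0) to (-4, 0): the line x = -7/2


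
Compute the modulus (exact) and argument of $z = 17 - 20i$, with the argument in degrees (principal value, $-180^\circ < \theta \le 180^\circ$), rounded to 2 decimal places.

|z| = sqrt(17^2 + (-20)^2) = sqrt(689)
arg(z) = arctan(b/a) = arctan(-20/17) (quadrant-adjusted) = -49.64°


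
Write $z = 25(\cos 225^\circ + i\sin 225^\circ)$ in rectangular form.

a = r cos θ = 25 * -sqrt(2)/2 = -25*sqrt(2)/2
b = r sin θ = 25 * -sqrt(2)/2 = -25*sqrt(2)/2
z = -25*sqrt(2)/2 - (25*sqrt(2)/2)i


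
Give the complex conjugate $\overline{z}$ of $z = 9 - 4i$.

If z = a + bi, then conjugate(z) = a - bi
conjugate(9 - 4i) = 9 + 4i


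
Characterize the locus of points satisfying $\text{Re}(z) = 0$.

Re(z) = x where z = x + yi; the equation x = 0 is satisfied by all points with that x-coordinate
Locus: Vertical line x = 0


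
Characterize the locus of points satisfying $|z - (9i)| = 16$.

|z - z0| = r describes a circle centered at z0 with radius r
Here z0 = 9i and r = 16
Locus: Circle centered at (0, 9) with radius 16


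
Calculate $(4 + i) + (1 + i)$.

(4 + 1) + (1 + 1)i = 5 + 2i


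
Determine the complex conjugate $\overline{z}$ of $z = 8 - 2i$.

If z = a + bi, then conjugate(z) = a - bi
conjugate(8 - 2i) = 8 + 2i


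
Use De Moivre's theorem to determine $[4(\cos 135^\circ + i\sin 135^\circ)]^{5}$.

By De Moivre: z^n = r^n(cos(nθ) + i sin(nθ))
= 4^5(cos(5*135°) + i sin(5*135°))
= 1024(cos 315° + i sin 315°)
= 512*sqrt(2) - 512*sqrt(2)i


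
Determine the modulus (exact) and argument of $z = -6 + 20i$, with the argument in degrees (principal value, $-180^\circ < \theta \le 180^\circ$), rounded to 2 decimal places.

|z| = sqrt((-6)^2 + 20^2) = sqrt(436)
arg(z) = arctan(b/a) = arctan(20/-6) (quadrant-adjusted) = 106.70°


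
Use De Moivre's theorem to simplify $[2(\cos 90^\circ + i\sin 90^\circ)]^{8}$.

By De Moivre: z^n = r^n(cos(nθ) + i sin(nθ))
= 2^8(cos(8*90°) + i sin(8*90°))
= 256(cos 0° + i sin 0°)
= 256


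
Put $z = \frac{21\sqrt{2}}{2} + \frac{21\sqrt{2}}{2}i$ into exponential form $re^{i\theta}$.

r = |z| = sqrt((21*sqrt(2)/2)^2 + (21*sqrt(2)/2)^2) = sqrt(441/2 + 441/2) = sqrt(441) = 21
θ = arctan(b/a) = arctan(14.8492/14.8492) (quadrant-adjusted) = 45° = π/4
z = 21e^(i*π/4)


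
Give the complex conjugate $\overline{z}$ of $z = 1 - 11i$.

If z = a + bi, then conjugate(z) = a - bi
conjugate(1 - 11i) = 1 + 11i


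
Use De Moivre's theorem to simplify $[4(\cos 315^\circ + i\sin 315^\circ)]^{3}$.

By De Moivre: z^n = r^n(cos(nθ) + i sin(nθ))
= 4^3(cos(3*315°) + i sin(3*315°))
= 64(cos 225° + i sin 225°)
= -32*sqrt(2) - 32*sqrt(2)i


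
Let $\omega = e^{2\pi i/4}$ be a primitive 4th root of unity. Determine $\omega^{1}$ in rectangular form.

ω^1 = e^(2πi·1/4) = e^(i·1π/2)
= cos(1π/2) + i sin(1π/2)
= i


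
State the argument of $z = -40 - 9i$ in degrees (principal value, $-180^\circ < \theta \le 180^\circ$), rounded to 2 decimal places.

θ = arctan(b/a) = arctan(-9/-40) (quadrant-adjusted) = -167.32°


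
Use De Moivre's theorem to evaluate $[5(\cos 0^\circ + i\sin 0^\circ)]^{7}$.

By De Moivre: z^n = r^n(cos(nθ) + i sin(nθ))
= 5^7(cos(7*0°) + i sin(7*0°))
= 78125(cos 0° + i sin 0°)
= 78125


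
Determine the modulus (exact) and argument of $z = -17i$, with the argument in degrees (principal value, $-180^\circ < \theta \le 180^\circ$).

|z| = sqrt(0^2 + (-17)^2) = 17
a = 0 and b < 0, so z lies on the negative imaginary axis: arg(z) = -90°


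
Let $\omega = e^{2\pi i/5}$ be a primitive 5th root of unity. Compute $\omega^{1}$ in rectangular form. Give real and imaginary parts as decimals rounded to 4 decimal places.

ω^1 = e^(2πi·1/5) = e^(i·2π/5)
= cos(2π/5) + i sin(2π/5)
= 0.3090 + 0.9511i


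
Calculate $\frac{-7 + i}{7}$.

Divisor is real, so divide each part by 7:
= -1 + (1/7)i


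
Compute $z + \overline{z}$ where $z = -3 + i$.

z + conjugate(z) = (a + bi) + (a - bi) = 2a
= 2 * (-3) = -6


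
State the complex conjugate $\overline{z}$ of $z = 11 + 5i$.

If z = a + bi, then conjugate(z) = a - bi
conjugate(11 + 5i) = 11 - 5i


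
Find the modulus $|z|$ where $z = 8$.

|z| = sqrt(a^2 + b^2) = sqrt(8^2 + 0^2) = sqrt(64) = 8


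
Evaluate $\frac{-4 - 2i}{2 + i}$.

Multiply numerator and denominator by conjugate (2 - i):
= (-4 - 2i)(2 - i) / (2^2 + 1^2)
= (-10) / 5
= -2


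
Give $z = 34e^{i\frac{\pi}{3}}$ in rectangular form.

a = r cos θ = 34 * 1/2 = 17
b = r sin θ = 34 * sqrt(3)/2 = 17*sqrt(3)
z = 17 + 17*sqrt(3)i


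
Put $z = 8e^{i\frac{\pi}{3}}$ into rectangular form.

a = r cos θ = 8 * 1/2 = 4
b = r sin θ = 8 * sqrt(3)/2 = 4*sqrt(3)
z = 4 + 4*sqrt(3)i


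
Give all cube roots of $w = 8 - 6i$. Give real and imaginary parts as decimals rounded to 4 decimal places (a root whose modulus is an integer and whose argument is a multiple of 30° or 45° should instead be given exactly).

|w| = 10, arg(w) ≈ 323.130102°
Root modulus = 10^(1/3) ≈ 2.154435
Root arguments: θ_k = (arg(w) + 360°k)/3 for k = 0, 1, ..., 2
Compute each root as (root modulus)(cos θ_k + i sin θ_k) using full-precision intermediates, then round to 4 decimal places.
Roots: -0.6554 + 2.0523i, -1.4497 - 1.5937i, 2.1051 - 0.4586i


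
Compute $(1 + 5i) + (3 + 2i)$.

(1 + 3) + (5 + 2)i = 4 + 7i


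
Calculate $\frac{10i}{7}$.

Divisor is real, so divide each part by 7:
= 0 + (10/7)i


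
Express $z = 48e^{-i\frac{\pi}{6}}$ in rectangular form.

a = r cos θ = 48 * sqrt(3)/2 = 24*sqrt(3)
b = r sin θ = 48 * -1/2 = -24
z = 24*sqrt(3) - 24i


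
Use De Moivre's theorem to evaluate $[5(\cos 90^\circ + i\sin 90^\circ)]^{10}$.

By De Moivre: z^n = r^n(cos(nθ) + i sin(nθ))
= 5^10(cos(10*90°) + i sin(10*90°))
= 9765625(cos 180° + i sin 180°)
= -9765625


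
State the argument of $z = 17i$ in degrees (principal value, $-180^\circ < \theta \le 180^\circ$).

a = 0 and b > 0, so z lies on the positive imaginary axis: θ = 90°


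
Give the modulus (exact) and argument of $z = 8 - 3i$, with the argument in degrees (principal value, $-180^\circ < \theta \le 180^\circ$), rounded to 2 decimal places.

|z| = sqrt(8^2 + (-3)^2) = sqrt(73)
arg(z) = arctan(b/a) = arctan(-3/8) (quadrant-adjusted) = -20.56°


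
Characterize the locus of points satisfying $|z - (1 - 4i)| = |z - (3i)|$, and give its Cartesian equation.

|z - z1| = |z - z2| means z is equidistant from z1 and z2,
i.e. the perpendicular bisector of the segment from (1, -4) to (0, 3) (midpoint (1/2, -1/2)).
With z = x + yi, square both sides:
(x - 1)^2 + (y - (-4))^2 = (x - 0)^2 + (y - 3)^2
The x^2 and y^2 terms cancel: -2x + 14y = 9 - 17 = -8
Simplify: x - 7y = 4
Locus: Perpendicular bisector of the segment from (1, -4) to (0, 3): the line x - 7y = 4


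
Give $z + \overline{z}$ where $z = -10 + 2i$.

z + conjugate(z) = (a + bi) + (a - bi) = 2a
= 2 * (-10) = -20


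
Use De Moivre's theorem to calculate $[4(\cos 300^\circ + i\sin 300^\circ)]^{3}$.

By De Moivre: z^n = r^n(cos(nθ) + i sin(nθ))
= 4^3(cos(3*300°) + i sin(3*300°))
= 64(cos 180° + i sin 180°)
= -64


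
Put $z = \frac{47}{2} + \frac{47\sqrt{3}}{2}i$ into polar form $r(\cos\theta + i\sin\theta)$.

r = |z| = sqrt(a^2 + b^2) = sqrt((47/2)^2 + (47*sqrt(3)/2)^2) = sqrt(2209/4 + 6627/4) = sqrt(2209) = 47
θ = arctan(b/a) = arctan(40.7032/23.5) (quadrant-adjusted) = 60°
z = 47(cos 60° + i sin 60°)


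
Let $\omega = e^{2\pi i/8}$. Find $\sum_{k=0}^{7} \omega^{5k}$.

Let ζ = ω^5 = e^(2πi·5/8). Since 8 ∤ 5, ζ ≠ 1.
Sum = Σ_{k=0}^{7} ζ^k = (ζ^8 - 1)/(ζ - 1) = (ω^{5·8} - 1)/(ζ - 1) = (1 - 1)/(ζ - 1) = 0


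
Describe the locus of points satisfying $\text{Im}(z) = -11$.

Im(z) = y where z = x + yi; the equation y = -11 is satisfied by all points with that y-coordinate
Locus: Horizontal line y = -11


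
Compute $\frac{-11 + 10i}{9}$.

Divisor is real, so divide each part by 9:
= -11/9 + (10/9)i


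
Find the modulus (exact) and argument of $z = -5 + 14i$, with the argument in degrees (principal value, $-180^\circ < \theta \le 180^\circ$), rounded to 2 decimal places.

|z| = sqrt((-5)^2 + 14^2) = sqrt(221)
arg(z) = arctan(b/a) = arctan(14/-5) (quadrant-adjusted) = 109.65°


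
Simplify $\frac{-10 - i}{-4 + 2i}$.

Multiply numerator and denominator by conjugate (-4 - 2i):
= (-10 - i)(-4 - 2i) / ((-4)^2 + 2^2)
= (38 + 24i) / 20
Divide through by 2: (19 + 12i) / 10
= 19/10 + (6/5)i


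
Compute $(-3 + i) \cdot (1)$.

(a1*a2 - b1*b2) + (a1*b2 + b1*a2)i
= (-3 - 0) + (0 + 1)i
= -3 + i


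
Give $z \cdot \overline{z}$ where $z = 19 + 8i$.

z * conjugate(z) = |z|^2 = a^2 + b^2
= 19^2 + 8^2 = 425


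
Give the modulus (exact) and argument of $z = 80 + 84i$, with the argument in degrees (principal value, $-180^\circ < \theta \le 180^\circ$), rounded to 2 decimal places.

|z| = sqrt(80^2 + 84^2) = 116
arg(z) = arctan(b/a) = arctan(84/80) (quadrant-adjusted) = 46.40°


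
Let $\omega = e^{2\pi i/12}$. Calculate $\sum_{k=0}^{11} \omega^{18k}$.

Let ζ = ω^18 = e^(2πi·18/12). Since 12 ∤ 18, ζ ≠ 1.
Sum = Σ_{k=0}^{11} ζ^k = (ζ^12 - 1)/(ζ - 1) = (ω^{18·12} - 1)/(ζ - 1) = (1 - 1)/(ζ - 1) = 0


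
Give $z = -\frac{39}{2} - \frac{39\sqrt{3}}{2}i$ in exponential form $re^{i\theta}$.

r = |z| = sqrt((-39/2)^2 + (-39*sqrt(3)/2)^2) = sqrt(1521/4 + 4563/4) = sqrt(1521) = 39
θ = arctan(b/a) = arctan(-33.775/-19.5) (quadrant-adjusted) = 240° = 4π/3
z = 39e^(i*4π/3)


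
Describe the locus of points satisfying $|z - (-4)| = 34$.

|z - z0| = r describes a circle centered at z0 with radius r
Here z0 = -4 and r = 34
Locus: Circle centered at (-4, 0) with radius 34


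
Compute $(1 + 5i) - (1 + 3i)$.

(1 - 1) + (5 - 3)i = 2i


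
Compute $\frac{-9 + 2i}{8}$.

Divisor is real, so divide each part by 8:
= -9/8 + (1/4)i


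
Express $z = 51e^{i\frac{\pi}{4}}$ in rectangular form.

a = r cos θ = 51 * sqrt(2)/2 = 51*sqrt(2)/2
b = r sin θ = 51 * sqrt(2)/2 = 51*sqrt(2)/2
z = 51*sqrt(2)/2 + (51*sqrt(2)/2)i


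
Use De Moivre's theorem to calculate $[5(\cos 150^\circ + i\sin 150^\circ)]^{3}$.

By De Moivre: z^n = r^n(cos(nθ) + i sin(nθ))
= 5^3(cos(3*150°) + i sin(3*150°))
= 125(cos 90° + i sin 90°)
= 125i


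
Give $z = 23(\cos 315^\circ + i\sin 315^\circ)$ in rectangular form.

a = r cos θ = 23 * sqrt(2)/2 = 23*sqrt(2)/2
b = r sin θ = 23 * -sqrt(2)/2 = -23*sqrt(2)/2
z = 23*sqrt(2)/2 - (23*sqrt(2)/2)i


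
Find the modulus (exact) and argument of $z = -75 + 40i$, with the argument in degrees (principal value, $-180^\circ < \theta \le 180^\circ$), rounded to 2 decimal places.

|z| = sqrt((-75)^2 + 40^2) = 85
arg(z) = arctan(b/a) = arctan(40/-75) (quadrant-adjusted) = 151.93°


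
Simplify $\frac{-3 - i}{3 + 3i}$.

Multiply numerator and denominator by conjugate (3 - 3i):
= (-3 - i)(3 - 3i) / (3^2 + 3^2)
= (-12 + 6i) / 18
Divide through by 6: (-2 + i) / 3
= -2/3 + (1/3)i


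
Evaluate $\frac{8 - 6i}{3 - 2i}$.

Multiply numerator and denominator by conjugate (3 + 2i):
= (8 - 6i)(3 + 2i) / (3^2 + (-2)^2)
= (36 - 2i) / 13
= 36/13 - (2/13)i


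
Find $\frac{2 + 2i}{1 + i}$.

Multiply numerator and denominator by conjugate (1 - i):
= (2 + 2i)(1 - i) / (1^2 + 1^2)
= (4) / 2
= 2


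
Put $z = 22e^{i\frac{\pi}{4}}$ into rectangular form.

a = r cos θ = 22 * sqrt(2)/2 = 11*sqrt(2)
b = r sin θ = 22 * sqrt(2)/2 = 11*sqrt(2)
z = 11*sqrt(2) + 11*sqrt(2)i


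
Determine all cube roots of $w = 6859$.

|w| = 6859, arg(w) = 0°
Root modulus = 6859^(1/3) = 19
Root arguments: θ_k = (0° + 360°k)/3 for k = 0, 1, ..., 2
Roots: 19, -19/2 + (19*sqrt(3)/2)i, -19/2 - (19*sqrt(3)/2)i


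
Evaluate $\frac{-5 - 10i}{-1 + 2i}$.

Multiply numerator and denominator by conjugate (-1 - 2i):
= (-5 - 10i)(-1 - 2i) / ((-1)^2 + 2^2)
= (-15 + 20i) / 5
= -3 + 4i


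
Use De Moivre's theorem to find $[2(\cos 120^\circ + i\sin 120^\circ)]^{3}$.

By De Moivre: z^n = r^n(cos(nθ) + i sin(nθ))
= 2^3(cos(3*120°) + i sin(3*120°))
= 8(cos 0° + i sin 0°)
= 8


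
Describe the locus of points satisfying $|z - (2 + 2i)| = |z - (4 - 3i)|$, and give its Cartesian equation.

|z - z1| = |z - z2| means z is equidistant from z1 and z2,
i.e. the perpendicular bisector of the segment from (2, 2) to (4, -3) (midpoint (3, -1/2)).
With z = x + yi, square both sides:
(x - 2)^2 + (y - 2)^2 = (x - 4)^2 + (y - (-3))^2
The x^2 and y^2 terms cancel: 4x + (-10)y = 25 - 8 = 17
Simplify: 4x - 10y = 17
Locus: Perpendicular bisector of the segment from (2, 2) to (4, -3): the line 4x - 10y = 17


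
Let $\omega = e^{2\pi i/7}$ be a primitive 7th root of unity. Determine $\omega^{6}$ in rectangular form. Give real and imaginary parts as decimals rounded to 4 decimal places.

ω^6 = e^(2πi·6/7) = e^(i·12π/7)
= cos(12π/7) + i sin(12π/7)
= 0.6235 - 0.7818i


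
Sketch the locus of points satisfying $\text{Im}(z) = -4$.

Im(z) = y where z = x + yi; the equation y = -4 is satisfied by all points with that y-coordinate
Locus: Horizontal line y = -4


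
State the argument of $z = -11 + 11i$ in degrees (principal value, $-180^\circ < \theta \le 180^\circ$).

θ = arctan(b/a) = arctan(11/-11) (quadrant-adjusted) = 135°


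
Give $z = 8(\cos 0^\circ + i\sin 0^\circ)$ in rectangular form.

a = r cos θ = 8 * 1 = 8
b = r sin θ = 8 * 0 = 0
z = 8


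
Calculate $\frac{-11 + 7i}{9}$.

Divisor is real, so divide each part by 9:
= -11/9 + (7/9)i


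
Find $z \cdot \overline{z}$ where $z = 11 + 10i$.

z * conjugate(z) = |z|^2 = a^2 + b^2
= 11^2 + 10^2 = 221


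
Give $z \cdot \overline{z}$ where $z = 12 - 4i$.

z * conjugate(z) = |z|^2 = a^2 + b^2
= 12^2 + (-4)^2 = 160


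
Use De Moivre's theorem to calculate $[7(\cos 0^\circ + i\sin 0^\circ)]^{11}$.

By De Moivre: z^n = r^n(cos(nθ) + i sin(nθ))
= 7^11(cos(11*0°) + i sin(11*0°))
= 1977326743(cos 0° + i sin 0°)
= 1977326743


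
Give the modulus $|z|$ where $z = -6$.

|z| = sqrt(a^2 + b^2) = sqrt((-6)^2 + 0^2) = sqrt(36) = 6


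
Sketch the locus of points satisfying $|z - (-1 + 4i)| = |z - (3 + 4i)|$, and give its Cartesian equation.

|z - z1| = |z - z2| means z is equidistant from z1 and z2,
i.e. the perpendicular bisector of the segment from (-1, 4) to (3, 4) (midpoint (1, 4)).
With z = x + yi, square both sides:
(x - (-1))^2 + (y - 4)^2 = (x - 3)^2 + (y - 4)^2
The x^2 and y^2 terms cancel: 8x + 0y = 25 - 17 = 8
Simplify: x = 1
Locus: Perpendicular bisector of the segment from (-1, 4) to (3, 4): the line x = 1


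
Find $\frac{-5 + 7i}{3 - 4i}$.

Multiply numerator and denominator by conjugate (3 + 4i):
= (-5 + 7i)(3 + 4i) / (3^2 + (-4)^2)
= (-43 + i) / 25
= -43/25 + (1/25)i


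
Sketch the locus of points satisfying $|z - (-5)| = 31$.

|z - z0| = r describes a circle centered at z0 with radius r
Here z0 = -5 and r = 31
Locus: Circle centered at (-5, 0) with radius 31


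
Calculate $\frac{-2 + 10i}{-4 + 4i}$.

Multiply numerator and denominator by conjugate (-4 - 4i):
= (-2 + 10i)(-4 - 4i) / ((-4)^2 + 4^2)
= (48 - 32i) / 32
Divide through by 16: (3 - 2i) / 2
= 3/2 - i


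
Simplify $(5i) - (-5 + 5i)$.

(0 - (-5)) + (5 - 5)i = 5


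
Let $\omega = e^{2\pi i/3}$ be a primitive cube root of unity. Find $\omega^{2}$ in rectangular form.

ω^2 = e^(2πi·2/3) = e^(i·4π/3)
= cos(4π/3) + i sin(4π/3)
= -1/2 - (sqrt(3)/2)i


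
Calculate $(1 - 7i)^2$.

(a + bi)^2 = a^2 - b^2 + 2abi
= 1^2 - (-7)^2 + 2*1*(-7)i
= -48 - 14i


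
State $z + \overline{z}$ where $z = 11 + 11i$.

z + conjugate(z) = (a + bi) + (a - bi) = 2a
= 2 * 11 = 22


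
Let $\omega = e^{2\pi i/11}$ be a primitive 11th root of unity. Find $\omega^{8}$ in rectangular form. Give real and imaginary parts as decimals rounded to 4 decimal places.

ω^8 = e^(2πi·8/11) = e^(i·16π/11)
= cos(16π/11) + i sin(16π/11)
= -0.1423 - 0.9898i


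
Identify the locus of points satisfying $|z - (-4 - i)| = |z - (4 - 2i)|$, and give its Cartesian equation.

|z - z1| = |z - z2| means z is equidistant from z1 and z2,
i.e. the perpendicular bisector of the segment from (-4, -1) to (4, -2) (midpoint (0, -3/2)).
With z = x + yi, square both sides:
(x - (-4))^2 + (y - (-1))^2 = (x - 4)^2 + (y - (-2))^2
The x^2 and y^2 terms cancel: 16x + (-2)y = 20 - 17 = 3
Simplify: 16x - 2y = 3
Locus: Perpendicular bisector of the segment from (-4, -1) to (4, -2): the line 16x - 2y = 3


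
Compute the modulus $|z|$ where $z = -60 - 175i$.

|z| = sqrt(a^2 + b^2) = sqrt((-60)^2 + (-175)^2) = sqrt(34225) = 185


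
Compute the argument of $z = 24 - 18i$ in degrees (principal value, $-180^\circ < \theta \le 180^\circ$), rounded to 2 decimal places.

θ = arctan(b/a) = arctan(-18/24) (quadrant-adjusted) = -36.87°


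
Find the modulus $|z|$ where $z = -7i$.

|z| = sqrt(a^2 + b^2) = sqrt(0^2 + (-7)^2) = sqrt(49) = 7


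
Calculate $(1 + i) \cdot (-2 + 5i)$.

(a1*a2 - b1*b2) + (a1*b2 + b1*a2)i
= (-2 - 5) + (5 + (-2))i
= -7 + 3i


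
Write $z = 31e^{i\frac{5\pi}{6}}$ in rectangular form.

a = r cos θ = 31 * -sqrt(3)/2 = -31*sqrt(3)/2
b = r sin θ = 31 * 1/2 = 31/2
z = -31*sqrt(3)/2 + (31/2)i


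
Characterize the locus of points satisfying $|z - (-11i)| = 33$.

|z - z0| = r describes a circle centered at z0 with radius r
Here z0 = -11i and r = 33
Locus: Circle centered at (0, -11) with radius 33


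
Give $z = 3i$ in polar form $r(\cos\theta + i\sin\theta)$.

r = |z| = sqrt(a^2 + b^2) = sqrt((0)^2 + (3)^2) = sqrt(0 + 9) = sqrt(9) = 3
a = 0 and b > 0, so z lies on the positive imaginary axis: θ = 90°
z = 3(cos 90° + i sin 90°)


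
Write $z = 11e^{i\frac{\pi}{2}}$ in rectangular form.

a = r cos θ = 11 * 0 = 0
b = r sin θ = 11 * 1 = 11
z = 11i


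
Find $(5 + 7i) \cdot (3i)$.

(a1*a2 - b1*b2) + (a1*b2 + b1*a2)i
= (0 - 21) + (15 + 0)i
= -21 + 15i


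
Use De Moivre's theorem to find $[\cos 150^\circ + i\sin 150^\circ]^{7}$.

By De Moivre: z^n = r^n(cos(nθ) + i sin(nθ))
= 1^7(cos(7*150°) + i sin(7*150°))
= 1(cos 330° + i sin 330°)
= sqrt(3)/2 - (1/2)i


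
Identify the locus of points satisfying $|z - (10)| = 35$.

|z - z0| = r describes a circle centered at z0 with radius r
Here z0 = 10 and r = 35
Locus: Circle centered at (10, 0) with radius 35


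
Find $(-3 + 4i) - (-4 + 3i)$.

(-3 - (-4)) + (4 - 3)i = 1 + i


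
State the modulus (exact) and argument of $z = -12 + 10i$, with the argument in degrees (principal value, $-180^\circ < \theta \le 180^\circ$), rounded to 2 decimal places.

|z| = sqrt((-12)^2 + 10^2) = sqrt(244)
arg(z) = arctan(b/a) = arctan(10/-12) (quadrant-adjusted) = 140.19°


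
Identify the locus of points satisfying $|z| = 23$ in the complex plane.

|z| = 23 means sqrt(x^2 + y^2) = 23
This is a circle of radius 23 centered at the origin


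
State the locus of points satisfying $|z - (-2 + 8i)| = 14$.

|z - z0| = r describes a circle centered at z0 with radius r
Here z0 = -2 + 8i and r = 14
Locus: Circle centered at (-2, 8) with radius 14


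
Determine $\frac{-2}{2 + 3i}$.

Multiply numerator and denominator by conjugate (2 - 3i):
= (-2)(2 - 3i) / (2^2 + 3^2)
= (-4 + 6i) / 13
= -4/13 + (6/13)i


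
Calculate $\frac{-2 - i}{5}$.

Divisor is real, so divide each part by 5:
= -2/5 - (1/5)i


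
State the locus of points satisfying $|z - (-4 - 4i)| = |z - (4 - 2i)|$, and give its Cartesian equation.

|z - z1| = |z - z2| means z is equidistant from z1 and z2,
i.e. the perpendicular bisector of the segment from (-4, -4) to (4, -2) (midpoint (0, -3)).
With z = x + yi, square both sides:
(x - (-4))^2 + (y - (-4))^2 = (x - 4)^2 + (y - (-2))^2
The x^2 and y^2 terms cancel: 16x + 4y = 20 - 32 = -12
Simplify: 4x + y = -3
Locus: Perpendicular bisector of the segment from (-4, -4) to (4, -2): the line 4x + y = -3


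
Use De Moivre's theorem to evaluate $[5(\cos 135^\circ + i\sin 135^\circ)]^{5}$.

By De Moivre: z^n = r^n(cos(nθ) + i sin(nθ))
= 5^5(cos(5*135°) + i sin(5*135°))
= 3125(cos 315° + i sin 315°)
= 3125*sqrt(2)/2 - (3125*sqrt(2)/2)i


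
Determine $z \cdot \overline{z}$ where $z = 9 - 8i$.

z * conjugate(z) = |z|^2 = a^2 + b^2
= 9^2 + (-8)^2 = 145


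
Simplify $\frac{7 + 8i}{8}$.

Divisor is real, so divide each part by 8:
= 7/8 + i


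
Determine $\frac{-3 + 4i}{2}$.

Divisor is real, so divide each part by 2:
= -3/2 + 2i


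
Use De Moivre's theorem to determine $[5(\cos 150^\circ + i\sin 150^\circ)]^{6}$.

By De Moivre: z^n = r^n(cos(nθ) + i sin(nθ))
= 5^6(cos(6*150°) + i sin(6*150°))
= 15625(cos 180° + i sin 180°)
= -15625


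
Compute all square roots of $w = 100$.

|w| = 100, arg(w) = 0°
Root modulus = 100^(1/2) = 10
Root arguments: θ_k = (0° + 360°k)/2 for k = 0, 1, ..., 1
Roots: 10, -10


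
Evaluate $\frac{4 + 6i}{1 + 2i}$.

Multiply numerator and denominator by conjugate (1 - 2i):
= (4 + 6i)(1 - 2i) / (1^2 + 2^2)
= (16 - 2i) / 5
= 16/5 - (2/5)i


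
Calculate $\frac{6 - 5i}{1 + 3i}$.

Multiply numerator and denominator by conjugate (1 - 3i):
= (6 - 5i)(1 - 3i) / (1^2 + 3^2)
= (-9 - 23i) / 10
= -9/10 - (23/10)i


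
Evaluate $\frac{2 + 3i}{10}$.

Divisor is real, so divide each part by 10:
= 1/5 + (3/10)i


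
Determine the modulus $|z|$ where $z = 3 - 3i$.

|z| = sqrt(a^2 + b^2) = sqrt(3^2 + (-3)^2) = sqrt(18) = sqrt(18)


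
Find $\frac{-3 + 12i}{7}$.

Divisor is real, so divide each part by 7:
= -3/7 + (12/7)i


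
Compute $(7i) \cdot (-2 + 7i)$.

(a1*a2 - b1*b2) + (a1*b2 + b1*a2)i
= (0 - 49) + (0 + (-14))i
= -49 - 14i


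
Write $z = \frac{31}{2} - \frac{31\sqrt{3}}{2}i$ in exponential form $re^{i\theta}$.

r = |z| = sqrt((31/2)^2 + (-31*sqrt(3)/2)^2) = sqrt(961/4 + 2883/4) = sqrt(961) = 31
θ = arctan(b/a) = arctan(-26.8468/15.5) (quadrant-adjusted) = -60° = -π/3
z = 31e^(-i*π/3)


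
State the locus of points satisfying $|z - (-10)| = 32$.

|z - z0| = r describes a circle centered at z0 with radius r
Here z0 = -10 and r = 32
Locus: Circle centered at (-10, 0) with radius 32


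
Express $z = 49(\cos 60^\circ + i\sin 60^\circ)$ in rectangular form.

a = r cos θ = 49 * 1/2 = 49/2
b = r sin θ = 49 * sqrt(3)/2 = 49*sqrt(3)/2
z = 49/2 + (49*sqrt(3)/2)i


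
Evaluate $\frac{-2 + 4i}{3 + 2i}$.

Multiply numerator and denominator by conjugate (3 - 2i):
= (-2 + 4i)(3 - 2i) / (3^2 + 2^2)
= (2 + 16i) / 13
= 2/13 + (16/13)i


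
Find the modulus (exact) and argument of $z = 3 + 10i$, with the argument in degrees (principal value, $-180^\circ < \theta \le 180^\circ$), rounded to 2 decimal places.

|z| = sqrt(3^2 + 10^2) = sqrt(109)
arg(z) = arctan(b/a) = arctan(10/3) (quadrant-adjusted) = 73.30°


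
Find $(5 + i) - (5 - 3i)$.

(5 - 5) + (1 - (-3))i = 4i


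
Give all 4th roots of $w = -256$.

|w| = 256, arg(w) = 180°
Root modulus = 256^(1/4) = 4
Root arguments: θ_k = (180° + 360°k)/4 for k = 0, 1, ..., 3
Roots: 2*sqrt(2) + 2*sqrt(2)i, -2*sqrt(2) + 2*sqrt(2)i, -2*sqrt(2) - 2*sqrt(2)i, 2*sqrt(2) - 2*sqrt(2)i


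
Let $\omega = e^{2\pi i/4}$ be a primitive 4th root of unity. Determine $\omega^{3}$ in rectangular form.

ω^3 = e^(2πi·3/4) = e^(i·3π/2)
= cos(3π/2) + i sin(3π/2)
= -i


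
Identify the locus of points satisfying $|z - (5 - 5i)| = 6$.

|z - z0| = r describes a circle centered at z0 with radius r
Here z0 = 5 - 5i and r = 6
Locus: Circle centered at (5, -5) with radius 6


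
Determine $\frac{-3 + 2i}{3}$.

Divisor is real, so divide each part by 3:
= -1 + (2/3)i


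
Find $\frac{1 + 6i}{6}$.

Divisor is real, so divide each part by 6:
= 1/6 + i


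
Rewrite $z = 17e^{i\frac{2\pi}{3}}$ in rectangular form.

a = r cos θ = 17 * -1/2 = -17/2
b = r sin θ = 17 * sqrt(3)/2 = 17*sqrt(3)/2
z = -17/2 + (17*sqrt(3)/2)i


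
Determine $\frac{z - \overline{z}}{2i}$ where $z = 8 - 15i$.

z - conjugate(z) = 2bi
(z - conjugate(z))/(2i) = 2bi/(2i) = b = -15


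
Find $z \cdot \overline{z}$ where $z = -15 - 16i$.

z * conjugate(z) = |z|^2 = a^2 + b^2
= (-15)^2 + (-16)^2 = 481


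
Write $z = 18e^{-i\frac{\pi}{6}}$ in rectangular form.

a = r cos θ = 18 * sqrt(3)/2 = 9*sqrt(3)
b = r sin θ = 18 * -1/2 = -9
z = 9*sqrt(3) - 9i


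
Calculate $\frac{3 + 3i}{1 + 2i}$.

Multiply numerator and denominator by conjugate (1 - 2i):
= (3 + 3i)(1 - 2i) / (1^2 + 2^2)
= (9 - 3i) / 5
= 9/5 - (3/5)i


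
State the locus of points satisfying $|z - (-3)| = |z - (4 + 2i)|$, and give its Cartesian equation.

|z - z1| = |z - z2| means z is equidistant from z1 and z2,
i.e. the perpendicular bisector of the segment from (-3, 0) to (4, 2) (midpoint (1/2, 1)).
With z = x + yi, square both sides:
(x - (-3))^2 + (y - 0)^2 = (x - 4)^2 + (y - 2)^2
The x^2 and y^2 terms cancel: 14x + 4y = 20 - 9 = 11
Simplify: 14x + 4y = 11
Locus: Perpendicular bisector of the segment from (-3, 0) to (4, 2): the line 14x + 4y = 11


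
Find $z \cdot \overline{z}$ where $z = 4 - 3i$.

z * conjugate(z) = |z|^2 = a^2 + b^2
= 4^2 + (-3)^2 = 25


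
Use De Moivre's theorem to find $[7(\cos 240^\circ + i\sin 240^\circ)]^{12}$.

By De Moivre: z^n = r^n(cos(nθ) + i sin(nθ))
= 7^12(cos(12*240°) + i sin(12*240°))
= 13841287201(cos 0° + i sin 0°)
= 13841287201


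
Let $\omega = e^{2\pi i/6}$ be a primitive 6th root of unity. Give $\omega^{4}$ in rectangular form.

ω^4 = e^(2πi·4/6) = e^(i·4π/3)
= cos(4π/3) + i sin(4π/3)
= -1/2 - (sqrt(3)/2)i


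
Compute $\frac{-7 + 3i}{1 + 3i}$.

Multiply numerator and denominator by conjugate (1 - 3i):
= (-7 + 3i)(1 - 3i) / (1^2 + 3^2)
= (2 + 24i) / 10
Divide through by 2: (1 + 12i) / 5
= 1/5 + (12/5)i


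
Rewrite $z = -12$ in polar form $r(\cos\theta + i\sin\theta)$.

r = |z| = sqrt(a^2 + b^2) = sqrt((-12)^2 + (0)^2) = sqrt(144 + 0) = sqrt(144) = 12
b = 0 and a < 0, so z lies on the negative real axis: θ = 180°
z = 12(cos 180° + i sin 180°)


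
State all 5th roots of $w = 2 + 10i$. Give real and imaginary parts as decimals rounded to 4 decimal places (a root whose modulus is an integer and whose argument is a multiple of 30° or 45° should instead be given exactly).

|w| = sqrt(104) ≈ 10.198039, arg(w) ≈ 78.690068°
Root modulus = sqrt(104)^(1/5) ≈ 1.591121
Root arguments: θ_k = (arg(w) + 360°k)/5 for k = 0, 1, ..., 4
Compute each root as (root modulus)(cos θ_k + i sin θ_k) using full-precision intermediates, then round to 4 decimal places.
Roots: 1.5315 + 0.4316i, 0.0628 + 1.5899i, -1.4927 + 0.5510i, -0.9853 - 1.2493i, 0.8837 - 1.3232i


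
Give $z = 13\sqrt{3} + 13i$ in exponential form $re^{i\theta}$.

r = |z| = sqrt((13*sqrt(3))^2 + (13)^2) = sqrt(507 + 169) = sqrt(676) = 26
θ = arctan(b/a) = arctan(13/22.5167) (quadrant-adjusted) = 30° = π/6
z = 26e^(i*π/6)


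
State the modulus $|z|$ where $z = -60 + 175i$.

|z| = sqrt(a^2 + b^2) = sqrt((-60)^2 + 175^2) = sqrt(34225) = 185


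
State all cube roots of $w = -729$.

|w| = 729, arg(w) = 180°
Root modulus = 729^(1/3) = 9
Root arguments: θ_k = (180° + 360°k)/3 for k = 0, 1, ..., 2
Roots: 9/2 + (9*sqrt(3)/2)i, -9, 9/2 - (9*sqrt(3)/2)i


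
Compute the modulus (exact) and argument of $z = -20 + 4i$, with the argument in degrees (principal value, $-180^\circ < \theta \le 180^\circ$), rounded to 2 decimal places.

|z| = sqrt((-20)^2 + 4^2) = sqrt(416)
arg(z) = arctan(b/a) = arctan(4/-20) (quadrant-adjusted) = 168.69°


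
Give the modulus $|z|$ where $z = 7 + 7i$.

|z| = sqrt(a^2 + b^2) = sqrt(7^2 + 7^2) = sqrt(98) = sqrt(98)


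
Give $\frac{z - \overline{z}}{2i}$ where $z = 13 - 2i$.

z - conjugate(z) = 2bi
(z - conjugate(z))/(2i) = 2bi/(2i) = b = -2


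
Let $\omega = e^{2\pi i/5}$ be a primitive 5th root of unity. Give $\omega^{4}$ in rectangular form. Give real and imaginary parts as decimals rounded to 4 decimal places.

ω^4 = e^(2πi·4/5) = e^(i·8π/5)
= cos(8π/5) + i sin(8π/5)
= 0.3090 - 0.9511i


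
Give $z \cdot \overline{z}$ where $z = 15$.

z * conjugate(z) = |z|^2 = a^2 + b^2
= 15^2 + 0^2 = 225


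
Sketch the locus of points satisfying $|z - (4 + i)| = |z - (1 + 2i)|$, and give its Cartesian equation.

|z - z1| = |z - z2| means z is equidistant from z1 and z2,
i.e. the perpendicular bisector of the segment from (4, 1) to (1, 2) (midpoint (5/2, 3/2)).
With z = x + yi, square both sides:
(x - 4)^2 + (y - 1)^2 = (x - 1)^2 + (y - 2)^2
The x^2 and y^2 terms cancel: -6x + 2y = 5 - 17 = -12
Simplify: 3x - y = 6
Locus: Perpendicular bisector of the segment from (4, 1) to (1, 2): the line 3x - y = 6


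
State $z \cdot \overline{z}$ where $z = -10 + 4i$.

z * conjugate(z) = |z|^2 = a^2 + b^2
= (-10)^2 + 4^2 = 116


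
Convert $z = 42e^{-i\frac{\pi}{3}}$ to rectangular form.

a = r cos θ = 42 * 1/2 = 21
b = r sin θ = 42 * -sqrt(3)/2 = -21*sqrt(3)
z = 21 - 21*sqrt(3)i


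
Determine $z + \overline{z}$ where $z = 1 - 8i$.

z + conjugate(z) = (a + bi) + (a - bi) = 2a
= 2 * 1 = 2


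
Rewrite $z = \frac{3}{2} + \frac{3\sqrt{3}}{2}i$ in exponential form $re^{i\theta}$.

r = |z| = sqrt((3/2)^2 + (3*sqrt(3)/2)^2) = sqrt(9/4 + 27/4) = sqrt(9) = 3
θ = arctan(b/a) = arctan(2.5981/1.5) (quadrant-adjusted) = 60° = π/3
z = 3e^(i*π/3)


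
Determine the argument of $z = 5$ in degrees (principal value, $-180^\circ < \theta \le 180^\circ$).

b = 0 and a > 0, so z lies on the positive real axis: θ = 0°


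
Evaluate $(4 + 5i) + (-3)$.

(4 + (-3)) + (5 + 0)i = 1 + 5i


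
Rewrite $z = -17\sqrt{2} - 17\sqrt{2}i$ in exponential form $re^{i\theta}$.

r = |z| = sqrt((-17*sqrt(2))^2 + (-17*sqrt(2))^2) = sqrt(578 + 578) = sqrt(1156) = 34
θ = arctan(b/a) = arctan(-24.0416/-24.0416) (quadrant-adjusted) = -135° = -3π/4
z = 34e^(-i*3π/4)


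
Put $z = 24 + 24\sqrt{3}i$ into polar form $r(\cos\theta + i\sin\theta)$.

r = |z| = sqrt(a^2 + b^2) = sqrt((24)^2 + (24*sqrt(3))^2) = sqrt(576 + 1728) = sqrt(2304) = 48
θ = arctan(b/a) = arctan(41.5692/24) (quadrant-adjusted) = 60°
z = 48(cos 60° + i sin 60°)


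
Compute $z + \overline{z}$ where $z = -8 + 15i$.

z + conjugate(z) = (a + bi) + (a - bi) = 2a
= 2 * (-8) = -16


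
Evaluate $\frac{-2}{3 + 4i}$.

Multiply numerator and denominator by conjugate (3 - 4i):
= (-2)(3 - 4i) / (3^2 + 4^2)
= (-6 + 8i) / 25
= -6/25 + (8/25)i


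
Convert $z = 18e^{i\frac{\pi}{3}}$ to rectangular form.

a = r cos θ = 18 * 1/2 = 9
b = r sin θ = 18 * sqrt(3)/2 = 9*sqrt(3)
z = 9 + 9*sqrt(3)i


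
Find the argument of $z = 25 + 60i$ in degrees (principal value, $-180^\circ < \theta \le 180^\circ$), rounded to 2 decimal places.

θ = arctan(b/a) = arctan(60/25) (quadrant-adjusted) = 67.38°


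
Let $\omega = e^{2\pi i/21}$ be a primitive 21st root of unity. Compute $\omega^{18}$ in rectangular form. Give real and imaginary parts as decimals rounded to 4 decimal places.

ω^18 = e^(2πi·18/21) = e^(i·12π/7)
= cos(12π/7) + i sin(12π/7)
= 0.6235 - 0.7818i


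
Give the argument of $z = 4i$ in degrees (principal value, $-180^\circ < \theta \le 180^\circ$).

a = 0 and b > 0, so z lies on the positive imaginary axis: θ = 90°


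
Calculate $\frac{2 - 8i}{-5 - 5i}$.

Multiply numerator and denominator by conjugate (-5 + 5i):
= (2 - 8i)(-5 + 5i) / ((-5)^2 + (-5)^2)
= (30 + 50i) / 50
Divide through by 10: (3 + 5i) / 5
= 3/5 + i


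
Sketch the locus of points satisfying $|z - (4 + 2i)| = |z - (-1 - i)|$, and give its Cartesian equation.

|z - z1| = |z - z2| means z is equidistant from z1 and z2,
i.e. the perpendicular bisector of the segment from (4, 2) to (-1, -1) (midpoint (3/2, 1/2)).
With z = x + yi, square both sides:
(x - 4)^2 + (y - 2)^2 = (x - (-1))^2 + (y - (-1))^2
The x^2 and y^2 terms cancel: -10x + (-6)y = 2 - 20 = -18
Simplify: 5x + 3y = 9
Locus: Perpendicular bisector of the segment from (4, 2) to (-1, -1): the line 5x + 3y = 9


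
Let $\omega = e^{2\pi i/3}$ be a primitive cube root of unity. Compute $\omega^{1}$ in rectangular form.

ω^1 = e^(2πi·1/3) = e^(i·2π/3)
= cos(2π/3) + i sin(2π/3)
= -1/2 + (sqrt(3)/2)i


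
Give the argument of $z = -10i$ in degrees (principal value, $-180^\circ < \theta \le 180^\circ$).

a = 0 and b < 0, so z lies on the negative imaginary axis: θ = -90°


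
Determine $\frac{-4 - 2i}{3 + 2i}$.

Multiply numerator and denominator by conjugate (3 - 2i):
= (-4 - 2i)(3 - 2i) / (3^2 + 2^2)
= (-16 + 2i) / 13
= -16/13 + (2/13)i


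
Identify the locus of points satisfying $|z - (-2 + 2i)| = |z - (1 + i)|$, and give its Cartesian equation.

|z - z1| = |z - z2| means z is equidistant from z1 and z2,
i.e. the perpendicular bisector of the segment from (-2, 2) to (1, 1) (midpoint (-1/2, 3/2)).
With z = x + yi, square both sides:
(x - (-2))^2 + (y - 2)^2 = (x - 1)^2 + (y - 1)^2
The x^2 and y^2 terms cancel: 6x + (-2)y = 2 - 8 = -6
Simplify: 3x - y = -3
Locus: Perpendicular bisector of the segment from (-2, 2) to (1, 1): the line 3x - y = -3


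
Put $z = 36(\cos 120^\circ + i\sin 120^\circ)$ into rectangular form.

a = r cos θ = 36 * -1/2 = -18
b = r sin θ = 36 * sqrt(3)/2 = 18*sqrt(3)
z = -18 + 18*sqrt(3)i


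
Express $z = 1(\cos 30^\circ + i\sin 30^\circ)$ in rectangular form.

a = r cos θ = 1 * sqrt(3)/2 = sqrt(3)/2
b = r sin θ = 1 * 1/2 = 1/2
z = sqrt(3)/2 + (1/2)i


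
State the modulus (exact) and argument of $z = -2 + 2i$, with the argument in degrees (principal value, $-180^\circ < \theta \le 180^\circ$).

|z| = sqrt((-2)^2 + 2^2) = sqrt(8)
arg(z) = arctan(b/a) = arctan(2/-2) (quadrant-adjusted) = 135°


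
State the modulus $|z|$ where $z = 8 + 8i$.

|z| = sqrt(a^2 + b^2) = sqrt(8^2 + 8^2) = sqrt(128) = sqrt(128)


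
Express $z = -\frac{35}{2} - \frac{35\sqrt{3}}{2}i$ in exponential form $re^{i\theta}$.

r = |z| = sqrt((-35/2)^2 + (-35*sqrt(3)/2)^2) = sqrt(1225/4 + 3675/4) = sqrt(1225) = 35
θ = arctan(b/a) = arctan(-30.3109/-17.5) (quadrant-adjusted) = 240° = 4π/3
z = 35e^(i*4π/3)


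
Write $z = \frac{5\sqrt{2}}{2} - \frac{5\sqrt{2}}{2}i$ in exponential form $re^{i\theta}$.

r = |z| = sqrt((5*sqrt(2)/2)^2 + (-5*sqrt(2)/2)^2) = sqrt(25/2 + 25/2) = sqrt(25) = 5
θ = arctan(b/a) = arctan(-3.5355/3.5355) (quadrant-adjusted) = -45° = -π/4
z = 5e^(-i*π/4)


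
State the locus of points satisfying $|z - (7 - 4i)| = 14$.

|z - z0| = r describes a circle centered at z0 with radius r
Here z0 = 7 - 4i and r = 14
Locus: Circle centered at (7, -4) with radius 14


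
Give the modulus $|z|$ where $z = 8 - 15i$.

|z| = sqrt(a^2 + b^2) = sqrt(8^2 + (-15)^2) = sqrt(289) = 17


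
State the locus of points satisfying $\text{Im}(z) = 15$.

Im(z) = y where z = x + yi; the equation y = 15 is satisfied by all points with that y-coordinate
Locus: Horizontal line y = 15


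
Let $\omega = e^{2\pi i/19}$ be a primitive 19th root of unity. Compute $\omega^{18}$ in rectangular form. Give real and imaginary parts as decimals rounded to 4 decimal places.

ω^18 = e^(2πi·18/19) = e^(i·36π/19)
= cos(36π/19) + i sin(36π/19)
= 0.9458 - 0.3247i


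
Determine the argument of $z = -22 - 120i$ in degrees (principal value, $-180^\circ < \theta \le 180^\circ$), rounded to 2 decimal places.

θ = arctan(b/a) = arctan(-120/-22) (quadrant-adjusted) = -100.39°


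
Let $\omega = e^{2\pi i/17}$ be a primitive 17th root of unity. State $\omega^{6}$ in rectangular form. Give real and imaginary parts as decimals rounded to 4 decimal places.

ω^6 = e^(2πi·6/17) = e^(i·12π/17)
= cos(12π/17) + i sin(12π/17)
= -0.6026 + 0.7980i


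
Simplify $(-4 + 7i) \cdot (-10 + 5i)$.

(a1*a2 - b1*b2) + (a1*b2 + b1*a2)i
= (40 - 35) + (-20 + (-70))i
= 5 - 90i


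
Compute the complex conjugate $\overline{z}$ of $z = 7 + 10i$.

If z = a + bi, then conjugate(z) = a - bi
conjugate(7 + 10i) = 7 - 10i


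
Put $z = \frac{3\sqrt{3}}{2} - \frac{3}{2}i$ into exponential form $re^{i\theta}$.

r = |z| = sqrt((3*sqrt(3)/2)^2 + (-3/2)^2) = sqrt(27/4 + 9/4) = sqrt(9) = 3
θ = arctan(b/a) = arctan(-1.5/2.5981) (quadrant-adjusted) = -30° = -π/6
z = 3e^(-i*π/6)


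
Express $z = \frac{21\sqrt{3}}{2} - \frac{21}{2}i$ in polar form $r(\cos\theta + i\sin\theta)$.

r = |z| = sqrt(a^2 + b^2) = sqrt((21*sqrt(3)/2)^2 + (-21/2)^2) = sqrt(1323/4 + 441/4) = sqrt(441) = 21
θ = arctan(b/a) = arctan(-10.5/18.1865) (quadrant-adjusted) = 330°
z = 21(cos 330° + i sin 330°)


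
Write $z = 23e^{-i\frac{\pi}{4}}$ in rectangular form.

a = r cos θ = 23 * sqrt(2)/2 = 23*sqrt(2)/2
b = r sin θ = 23 * -sqrt(2)/2 = -23*sqrt(2)/2
z = 23*sqrt(2)/2 - (23*sqrt(2)/2)i


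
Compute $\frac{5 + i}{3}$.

Divisor is real, so divide each part by 3:
= 5/3 + (1/3)i


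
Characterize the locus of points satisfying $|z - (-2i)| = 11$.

|z - z0| = r describes a circle centered at z0 with radius r
Here z0 = -2i and r = 11
Locus: Circle centered at (0, -2) with radius 11


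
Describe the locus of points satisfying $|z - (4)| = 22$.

|z - z0| = r describes a circle centered at z0 with radius r
Here z0 = 4 and r = 22
Locus: Circle centered at (4, 0) with radius 22


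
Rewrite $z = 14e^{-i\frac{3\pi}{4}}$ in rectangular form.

a = r cos θ = 14 * -sqrt(2)/2 = -7*sqrt(2)
b = r sin θ = 14 * -sqrt(2)/2 = -7*sqrt(2)
z = -7*sqrt(2) - 7*sqrt(2)i


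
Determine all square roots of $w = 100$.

|w| = 100, arg(w) = 0°
Root modulus = 100^(1/2) = 10
Root arguments: θ_k = (0° + 360°k)/2 for k = 0, 1, ..., 1
Roots: 10, -10
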